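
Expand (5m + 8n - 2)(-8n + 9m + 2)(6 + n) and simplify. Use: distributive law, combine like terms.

184mn + 32mn² + 270m² + 45m²n - 48m - 352n² - 64n³ + 188n - 24

(5m + 8n - 2)(-8n + 9m + 2)(6 + n)
= (-40mn + 45m² + 10m - 64n² + 72mn + 16n + 16n - 18m - 4)(6 + n)    [distributive law]
= (32mn + 45m² - 8m - 64n² + 32n - 4)(6 + n)    [combine like terms]
= 192mn + 32mn² + 270m² + 45m²n - 48m - 8mn - 384n² - 64n³ + 192n + 32n² - 24 - 4n    [distributive law]
= 184mn + 32mn² + 270m² + 45m²n - 48m - 352n² - 64n³ + 188n - 24    [combine like terms]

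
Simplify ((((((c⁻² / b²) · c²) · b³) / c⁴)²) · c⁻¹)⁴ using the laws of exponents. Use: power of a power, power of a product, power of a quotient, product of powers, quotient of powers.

((((((c⁻² / b²) · c²) · b³) / c⁴)²) · c⁻¹)⁴
= ((((((c⁻² / b²) · c²) · b³) / c⁴)²)⁴) · ((c⁻¹)⁴)    [power of a product]
= (((((c⁻² / b²) · c²) · b³) / c⁴)⁸) · ((c⁻¹)⁴)    [power of a power]
= (((((c⁻² / b²) · c²) · b³)⁸) / ((c⁴)⁸)) · ((c⁻¹)⁴)    [power of a quotient]
= (((((c⁻² / b²) · c²)⁸) · ((b³)⁸)) / ((c⁴)⁸)) · ((c⁻¹)⁴)    [power of a product]
= (((((c⁻² / b²)⁸) · ((c²)⁸)) · ((b³)⁸)) / ((c⁴)⁸)) · ((c⁻¹)⁴)    [power of a product]
= ((((((c⁻²)⁸) / ((b²)⁸)) · ((c²)⁸)) · ((b³)⁸)) / ((c⁴)⁸)) · ((c⁻¹)⁴)    [power of a quotient]
= ((((c⁻¹⁶ / ((b²)⁸)) · ((c²)⁸)) · ((b³)⁸)) / ((c⁴)⁸)) · ((c⁻¹)⁴)    [power of a power]
= ((((c⁻¹⁶ / b¹⁶) · ((c²)⁸)) · ((b³)⁸)) / ((c⁴)⁸)) · ((c⁻¹)⁴)    [power of a power]
= ((((c⁻¹⁶ / b¹⁶) · c¹⁶) · ((b³)⁸)) / ((c⁴)⁸)) · ((c⁻¹)⁴)    [power of a power]
= ((((c⁻¹⁶ / b¹⁶) · c¹⁶) · b²⁴) / ((c⁴)⁸)) · ((c⁻¹)⁴)    [power of a power]
= ((((c⁻¹⁶ / b¹⁶) · c¹⁶) · b²⁴) / c³²) · ((c⁻¹)⁴)    [power of a power]
= ((((c⁻¹⁶ / b¹⁶) · c¹⁶) · b²⁴) / c³²) · c⁻⁴    [power of a power]
= b⁸·c⁻³⁶    [quotient of powers; product of powers]

b⁸·c⁻³⁶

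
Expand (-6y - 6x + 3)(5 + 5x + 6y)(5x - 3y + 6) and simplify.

(-6y - 6x + 3)(5 + 5x + 6y)(5x - 3y + 6)
= (-30y - 30xy - 36y^2 - 30x - 30x^2 - 36xy + 15 + 15x + 18y)(5x - 3y + 6)    [distributive law]
= (-12y - 66xy - 36y^2 - 15x - 30x^2 + 15)(5x - 3y + 6)    [combine like terms]
= -60xy + 36y^2 - 72y - 330x^2y + 198xy^2 - 396xy - 180xy^2 + 108y^3 - 216y^2 - 75x^2 + 45xy - 90x - 150x^3 + 90x^2y - 180x^2 + 75x - 45y + 90    [distributive law]
= -411xy - 180y^2 - 117y - 240x^2y + 18xy^2 + 108y^3 - 255x^2 - 15x - 150x^3 + 90    [combine like terms]

-411xy - 180y^2 - 117y - 240x^2y + 18xy^2 + 108y^3 - 255x^2 - 15x - 150x^3 + 90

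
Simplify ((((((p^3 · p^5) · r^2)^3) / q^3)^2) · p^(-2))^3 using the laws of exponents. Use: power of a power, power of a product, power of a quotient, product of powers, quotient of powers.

((((((p^3 · p^5) · r^2)^3) / q^3)^2) · p^(-2))^3
= ((((((p^3 · p^5) · r^2)^3) / q^3)^2)^3) · ((p^(-2))^3)    [power of a product]
= (((((p^3 · p^5) · r^2)^3) / q^3)^6) · ((p^(-2))^3)    [power of a power]
= (((((p^3 · p^5) · r^2)^3)^6) / ((q^3)^6)) · ((p^(-2))^3)    [power of a quotient]
= ((((p^3 · p^5) · r^2)^18) / ((q^3)^6)) · ((p^(-2))^3)    [power of a power]
= ((((p^3 · p^5)^18) · ((r^2)^18)) / ((q^3)^6)) · ((p^(-2))^3)    [power of a product]
= (((((p^3)^18) · ((p^5)^18)) · ((r^2)^18)) / ((q^3)^6)) · ((p^(-2))^3)    [power of a product]
= (((p^54 · ((p^5)^18)) · ((r^2)^18)) / ((q^3)^6)) · ((p^(-2))^3)    [power of a power]
= (((p^54 · p^90) · ((r^2)^18)) / ((q^3)^6)) · ((p^(-2))^3)    [power of a power]
= ((p^144 · ((r^2)^18)) / ((q^3)^6)) · ((p^(-2))^3)    [product of powers]
= ((p^144 · r^36) / ((q^3)^6)) · ((p^(-2))^3)    [power of a power]
= ((p^144 · r^36) / q^18) · ((p^(-2))^3)    [power of a power]
= ((p^144 · r^36) / q^18) · p^(-6)    [power of a power]
= p^138q^(-18)r^36    [quotient of powers; product of powers]

p^138q^(-18)r^36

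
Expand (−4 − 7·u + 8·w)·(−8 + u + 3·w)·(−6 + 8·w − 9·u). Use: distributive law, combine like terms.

(−4 − 7·u + 8·w)·(−8 + u + 3·w)·(−6 + 8·w − 9·u)
= (32 − 4·u − 12·w + 56·u − 7·u^2 − 21·u·w − 64·w + 8·u·w + 24·w^2)·(−6 + 8·w − 9·u)    [distributive law]
= (32 + 52·u − 76·w − 7·u^2 − 13·u·w + 24·w^2)·(−6 + 8·w − 9·u)    [combine like terms]
= −192 + 256·w − 288·u − 312·u + 416·u·w − 468·u^2 + 456·w − 608·w^2 + 684·u·w + 42·u^2 − 56·u^2·w + 63·u^3 + 78·u·w − 104·u·w^2 + 117·u^2·w − 144·w^2 + 192·w^3 − 216·u·w^2    [distributive law]
= −192 + 712·w − 600·u + 1178·u·w − 426·u^2 − 752·w^2 + 61·u^2·w + 63·u^3 − 320·u·w^2 + 192·w^3    [combine like terms]

−192 + 712·w − 600·u + 1178·u·w − 426·u^2 − 752·w^2 + 61·u^2·w + 63·u^3 − 320·u·w^2 + 192·w^3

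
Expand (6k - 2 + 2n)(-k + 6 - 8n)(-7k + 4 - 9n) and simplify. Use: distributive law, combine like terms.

42k^3 - 290k^2 + 404k^2n + 236k - 738kn + 562kn^2 - 48 + 220n - 316n^2 + 144n^3

(6k - 2 + 2n)(-k + 6 - 8n)(-7k + 4 - 9n)
= (-6k^2 + 36k - 48kn + 2k - 12 + 16n - 2kn + 12n - 16n^2)(-7k + 4 - 9n)    [distributive law]
= (-6k^2 + 38k - 50kn - 12 + 28n - 16n^2)(-7k + 4 - 9n)    [combine like terms]
= 42k^3 - 24k^2 + 54k^2n - 266k^2 + 152k - 342kn + 350k^2n - 200kn + 450kn^2 + 84k - 48 + 108n - 196kn + 112n - 252n^2 + 112kn^2 - 64n^2 + 144n^3    [distributive law]
= 42k^3 - 290k^2 + 404k^2n + 236k - 738kn + 562kn^2 - 48 + 220n - 316n^2 + 144n^3    [combine like terms]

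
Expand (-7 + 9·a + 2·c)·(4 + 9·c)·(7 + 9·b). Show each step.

-196 - 252·b - 385·c - 495·b·c + 252·a + 324·a·b + 567·a·c + 729·a·b·c + 126·c^2 + 162·b·c^2

(-7 + 9·a + 2·c)·(4 + 9·c)·(7 + 9·b)
= (-28 - 63·c + 36·a + 81·a·c + 8·c + 18·c^2)·(7 + 9·b)    [distributive law]
= (-28 - 55·c + 36·a + 81·a·c + 18·c^2)·(7 + 9·b)    [combine like terms]
= -196 - 252·b - 385·c - 495·b·c + 252·a + 324·a·b + 567·a·c + 729·a·b·c + 126·c^2 + 162·b·c^2    [distributive law]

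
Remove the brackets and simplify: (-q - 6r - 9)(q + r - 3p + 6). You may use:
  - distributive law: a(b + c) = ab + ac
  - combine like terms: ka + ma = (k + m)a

(-q - 6r - 9)(q + r - 3p + 6)
= -q^2 - qr + 3pq - 6q - 6qr - 6r^2 + 18pr - 36r - 9q - 9r + 27p - 54    [distributive law]
= -q^2 - 7qr + 3pq - 15q - 6r^2 + 18pr - 45r + 27p - 54    [combine like terms]

-q^2 - 7qr + 3pq - 15q - 6r^2 + 18pr - 45r + 27p - 54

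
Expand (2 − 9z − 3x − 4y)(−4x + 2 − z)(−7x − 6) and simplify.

(2 − 9z − 3x − 4y)(−4x + 2 − z)(−7x − 6)
= (−8x + 4 − 2z + 36xz − 18z + 9z^2 + 12x^2 − 6x + 3xz + 16xy − 8y + 4yz)(−7x − 6)    [distributive law]
= (−14x + 4 − 20z + 39xz + 9z^2 + 12x^2 + 16xy − 8y + 4yz)(−7x − 6)    [combine like terms]
= 98x^2 + 84x − 28x − 24 + 140xz + 120z − 273x^2z − 234xz − 63xz^2 − 54z^2 − 84x^3 − 72x^2 − 112x^2y − 96xy + 56xy + 48y − 28xyz − 24yz    [distributive law]
= 26x^2 + 56x − 24 − 94xz + 120z − 273x^2z − 63xz^2 − 54z^2 − 84x^3 − 112x^2y − 40xy + 48y − 28xyz − 24yz    [combine like terms]

26x^2 + 56x − 24 − 94xz + 120z − 273x^2z − 63xz^2 − 54z^2 − 84x^3 − 112x^2y − 40xy + 48y − 28xyz − 24yz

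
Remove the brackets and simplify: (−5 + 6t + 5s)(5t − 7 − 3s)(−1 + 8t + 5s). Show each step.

347t − 566t^2 − 502st − 35 + 195s − 85s^2 + 240t^3 + 206st^2 − 85s^2t − 75s^3

(−5 + 6t + 5s)(5t − 7 − 3s)(−1 + 8t + 5s)
= (−25t + 35 + 15s + 30t^2 − 42t − 18st + 25st − 35s − 15s^2)(−1 + 8t + 5s)    [distributive law]
= (−67t + 35 − 20s + 30t^2 + 7st − 15s^2)(−1 + 8t + 5s)    [combine like terms]
= 67t − 536t^2 − 335st − 35 + 280t + 175s + 20s − 160st − 100s^2 − 30t^2 + 240t^3 + 150st^2 − 7st + 56st^2 + 35s^2t + 15s^2 − 120s^2t − 75s^3    [distributive law]
= 347t − 566t^2 − 502st − 35 + 195s − 85s^2 + 240t^3 + 206st^2 − 85s^2t − 75s^3    [combine like terms]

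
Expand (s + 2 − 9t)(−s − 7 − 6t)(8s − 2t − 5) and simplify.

−8s³ + 26s²t − 67s² + 411st − 67s + 426st² − 227t + 70 − 372t² − 108t³

(s + 2 − 9t)(−s − 7 − 6t)(8s − 2t − 5)
= (−s² − 7s − 6st − 2s − 14 − 12t + 9st + 63t + 54t²)(8s − 2t − 5)    [distributive law]
= (−s² − 9s + 3st − 14 + 51t + 54t²)(8s − 2t − 5)    [combine like terms]
= −8s³ + 2s²t + 5s² − 72s² + 18st + 45s + 24s²t − 6st² − 15st − 112s + 28t + 70 + 408st − 102t² − 255t + 432st² − 108t³ − 270t²    [distributive law]
= −8s³ + 26s²t − 67s² + 411st − 67s + 426st² − 227t + 70 − 372t² − 108t³    [combine like terms]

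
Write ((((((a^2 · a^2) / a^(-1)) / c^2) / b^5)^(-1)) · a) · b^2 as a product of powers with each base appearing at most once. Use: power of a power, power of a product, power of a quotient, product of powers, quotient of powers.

((((((a^2 · a^2) / a^(-1)) / c^2) / b^5)^(-1)) · a) · b^2
= ((((((a^2 · a^2) / a^(-1)) / c^2)^(-1)) / ((b^5)^(-1))) · a) · b^2    [power of a quotient]
= ((((((a^2 · a^2) / a^(-1))^(-1)) / ((c^2)^(-1))) / ((b^5)^(-1))) · a) · b^2    [power of a quotient]
= ((((((a^2 · a^2)^(-1)) / ((a^(-1))^(-1))) / ((c^2)^(-1))) / ((b^5)^(-1))) · a) · b^2    [power of a quotient]
= (((((((a^2)^(-1)) · ((a^2)^(-1))) / ((a^(-1))^(-1))) / ((c^2)^(-1))) / ((b^5)^(-1))) · a) · b^2    [power of a product]
= (((((a^(-2) · ((a^2)^(-1))) / ((a^(-1))^(-1))) / ((c^2)^(-1))) / ((b^5)^(-1))) · a) · b^2    [power of a power]
= (((((a^(-2) · a^(-2)) / ((a^(-1))^(-1))) / ((c^2)^(-1))) / ((b^5)^(-1))) · a) · b^2    [power of a power]
= ((((a^(-4) / ((a^(-1))^(-1))) / ((c^2)^(-1))) / ((b^5)^(-1))) · a) · b^2    [product of powers]
= ((((a^(-4) / a) / ((c^2)^(-1))) / ((b^5)^(-1))) · a) · b^2    [power of a power]
= (((a^(-5) / ((c^2)^(-1))) / ((b^5)^(-1))) · a) · b^2    [quotient of powers]
= (((a^(-5) / c^(-2)) / ((b^5)^(-1))) · a) · b^2    [power of a power]
= (((a^(-5) / c^(-2)) / b^(-5)) · a) · b^2    [power of a power]
= a^(-4)b^7c^2    [quotient of powers; product of powers]

a^(-4)b^7c^2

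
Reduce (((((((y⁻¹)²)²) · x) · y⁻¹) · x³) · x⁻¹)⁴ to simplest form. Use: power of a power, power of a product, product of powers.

(((((((y⁻¹)²)²) · x) · y⁻¹) · x³) · x⁻¹)⁴
= (((((((y⁻¹)²)²) · x) · y⁻¹) · x³)⁴) · ((x⁻¹)⁴)    [power of a product]
= (((((((y⁻¹)²)²) · x) · y⁻¹)⁴) · ((x³)⁴)) · ((x⁻¹)⁴)    [power of a product]
= (((((((y⁻¹)²)²) · x)⁴) · ((y⁻¹)⁴)) · ((x³)⁴)) · ((x⁻¹)⁴)    [power of a product]
= (((((((y⁻¹)²)²)⁴) · (x⁴)) · ((y⁻¹)⁴)) · ((x³)⁴)) · ((x⁻¹)⁴)    [power of a product]
= ((((((y⁻¹)²)⁸) · (x⁴)) · ((y⁻¹)⁴)) · ((x³)⁴)) · ((x⁻¹)⁴)    [power of a power]
= (((((y⁻¹)¹⁶) · (x⁴)) · ((y⁻¹)⁴)) · ((x³)⁴)) · ((x⁻¹)⁴)    [power of a power]
= (((y⁻¹⁶ · (x⁴)) · ((y⁻¹)⁴)) · ((x³)⁴)) · ((x⁻¹)⁴)    [power of a power]
= (((y⁻¹⁶ · x⁴) · y⁻⁴) · ((x³)⁴)) · ((x⁻¹)⁴)    [power of a power]
= (((y⁻¹⁶ · x⁴) · y⁻⁴) · x¹²) · ((x⁻¹)⁴)    [power of a power]
= (((y⁻¹⁶ · x⁴) · y⁻⁴) · x¹²) · x⁻⁴    [power of a power]
= x¹²y⁻²⁰    [product of powers]

x¹²y⁻²⁰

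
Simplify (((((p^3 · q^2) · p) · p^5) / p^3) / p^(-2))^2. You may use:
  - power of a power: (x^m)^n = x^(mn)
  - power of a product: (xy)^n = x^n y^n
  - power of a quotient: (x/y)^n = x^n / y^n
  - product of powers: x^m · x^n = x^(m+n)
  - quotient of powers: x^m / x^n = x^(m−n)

(((((p^3 · q^2) · p) · p^5) / p^3) / p^(-2))^2
= (((((p^3 · q^2) · p) · p^5) / p^3)^2) / ((p^(-2))^2)    [power of a quotient]
= (((((p^3 · q^2) · p) · p^5)^2) / ((p^3)^2)) / ((p^(-2))^2)    [power of a quotient]
= (((((p^3 · q^2) · p)^2) · ((p^5)^2)) / ((p^3)^2)) / ((p^(-2))^2)    [power of a product]
= (((((p^3 · q^2)^2) · (p^2)) · ((p^5)^2)) / ((p^3)^2)) / ((p^(-2))^2)    [power of a product]
= ((((((p^3)^2) · ((q^2)^2)) · (p^2)) · ((p^5)^2)) / ((p^3)^2)) / ((p^(-2))^2)    [power of a product]
= ((((p^6 · ((q^2)^2)) · (p^2)) · ((p^5)^2)) / ((p^3)^2)) / ((p^(-2))^2)    [power of a power]
= ((((p^6 · q^4) · (p^2)) · ((p^5)^2)) / ((p^3)^2)) / ((p^(-2))^2)    [power of a power]
= ((((p^6 · q^4) · p^2) · p^10) / ((p^3)^2)) / ((p^(-2))^2)    [power of a power]
= ((((p^6 · q^4) · p^2) · p^10) / p^6) / ((p^(-2))^2)    [power of a power]
= ((((p^6 · q^4) · p^2) · p^10) / p^6) / p^(-4)    [power of a power]
= p^16·q^4    [quotient of powers; product of powers]

p^16·q^4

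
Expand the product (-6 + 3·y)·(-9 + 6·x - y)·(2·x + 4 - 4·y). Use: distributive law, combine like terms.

(-6 + 3·y)·(-9 + 6·x - y)·(2·x + 4 - 4·y)
= (54 - 36·x + 6·y - 27·y + 18·x·y - 3·y^2)·(2·x + 4 - 4·y)    [distributive law]
= (54 - 36·x - 21·y + 18·x·y - 3·y^2)·(2·x + 4 - 4·y)    [combine like terms]
= 108·x + 216 - 216·y - 72·x^2 - 144·x + 144·x·y - 42·x·y - 84·y + 84·y^2 + 36·x^2·y + 72·x·y - 72·x·y^2 - 6·x·y^2 - 12·y^2 + 12·y^3    [distributive law]
= -36·x + 216 - 300·y - 72·x^2 + 174·x·y + 72·y^2 + 36·x^2·y - 78·x·y^2 + 12·y^3    [combine like terms]

-36·x + 216 - 300·y - 72·x^2 + 174·x·y + 72·y^2 + 36·x^2·y - 78·x·y^2 + 12·y^3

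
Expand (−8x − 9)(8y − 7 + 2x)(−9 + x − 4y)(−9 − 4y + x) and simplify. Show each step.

−1656xy − 3424xy^2 − 376x^2y − 1024xy^3 + 256x^2y^2 + 1944x − 1917x^2 + 326x^3 + 64x^3y − 16x^4 − 1296y − 4176y^2 − 1152y^3 + 5103

(−8x − 9)(8y − 7 + 2x)(−9 + x − 4y)(−9 − 4y + x)
= (−64xy + 56x − 16x^2 − 72y + 63 − 18x)(−9 + x − 4y)(−9 − 4y + x)    [distributive law]
= (−64xy + 38x − 16x^2 − 72y + 63)(−9 + x − 4y)(−9 − 4y + x)    [combine like terms]
= (576xy − 64x^2y + 256xy^2 − 342x + 38x^2 − 152xy + 144x^2 − 16x^3 + 64x^2y + 648y − 72xy + 288y^2 − 567 + 63x − 252y)(−9 − 4y + x)    [distributive law]
= (352xy + 256xy^2 − 279x + 182x^2 − 16x^3 + 396y + 288y^2 − 567)(−9 − 4y + x)    [combine like terms]
= −3168xy − 1408xy^2 + 352x^2y − 2304xy^2 − 1024xy^3 + 256x^2y^2 + 2511x + 1116xy − 279x^2 − 1638x^2 − 728x^2y + 182x^3 + 144x^3 + 64x^3y − 16x^4 − 3564y − 1584y^2 + 396xy − 2592y^2 − 1152y^3 + 288xy^2 + 5103 + 2268y − 567x    [distributive law]
= −1656xy − 3424xy^2 − 376x^2y − 1024xy^3 + 256x^2y^2 + 1944x − 1917x^2 + 326x^3 + 64x^3y − 16x^4 − 1296y − 4176y^2 − 1152y^3 + 5103    [combine like terms]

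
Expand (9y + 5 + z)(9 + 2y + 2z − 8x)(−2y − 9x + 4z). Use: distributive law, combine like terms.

(9y + 5 + z)(9 + 2y + 2z − 8x)(−2y − 9x + 4z)
= (81y + 18y² + 18yz − 72xy + 45 + 10y + 10z − 40x + 9z + 2yz + 2z² − 8xz)(−2y − 9x + 4z)    [distributive law]
= (91y + 18y² + 20yz − 72xy + 45 + 19z − 40x + 2z² − 8xz)(−2y − 9x + 4z)    [combine like terms]
= −182y² − 819xy + 364yz − 36y³ − 162xy² + 72y²z − 40y²z − 180xyz + 80yz² + 144xy² + 648x²y − 288xyz − 90y − 405x + 180z − 38yz − 171xz + 76z² + 80xy + 360x² − 160xz − 4yz² − 18xz² + 8z³ + 16xyz + 72x²z − 32xz²    [distributive law]
= −182y² − 739xy + 326yz − 36y³ − 18xy² + 32y²z − 452xyz + 76yz² + 648x²y − 90y − 405x + 180z − 331xz + 76z² + 360x² − 50xz² + 8z³ + 72x²z    [combine like terms]

−182y² − 739xy + 326yz − 36y³ − 18xy² + 32y²z − 452xyz + 76yz² + 648x²y − 90y − 405x + 180z − 331xz + 76z² + 360x² − 50xz² + 8z³ + 72x²z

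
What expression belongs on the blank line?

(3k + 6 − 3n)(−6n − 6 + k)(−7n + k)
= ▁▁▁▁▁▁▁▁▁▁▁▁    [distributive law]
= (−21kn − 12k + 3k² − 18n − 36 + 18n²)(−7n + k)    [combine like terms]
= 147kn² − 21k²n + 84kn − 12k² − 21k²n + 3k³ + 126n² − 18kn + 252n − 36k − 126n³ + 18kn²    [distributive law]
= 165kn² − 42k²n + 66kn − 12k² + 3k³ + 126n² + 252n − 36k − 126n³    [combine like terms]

After distributive law, the bracketed line is:

(−18kn − 18k + 3k² − 36n − 36 + 6k + 18n² + 18n − 3kn)(−7n + k)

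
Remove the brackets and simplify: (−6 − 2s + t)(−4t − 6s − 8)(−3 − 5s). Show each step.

(−6 − 2s + t)(−4t − 6s − 8)(−3 − 5s)
= (24t + 36s + 48 + 8st + 12s^2 + 16s − 4t^2 − 6st − 8t)(−3 − 5s)    [distributive law]
= (16t + 52s + 48 + 2st + 12s^2 − 4t^2)(−3 − 5s)    [combine like terms]
= −48t − 80st − 156s − 260s^2 − 144 − 240s − 6st − 10s^2t − 36s^2 − 60s^3 + 12t^2 + 20st^2    [distributive law]
= −48t − 86st − 396s − 296s^2 − 144 − 10s^2t − 60s^3 + 12t^2 + 20st^2    [combine like terms]

−48t − 86st − 396s − 296s^2 − 144 − 10s^2t − 60s^3 + 12t^2 + 20st^2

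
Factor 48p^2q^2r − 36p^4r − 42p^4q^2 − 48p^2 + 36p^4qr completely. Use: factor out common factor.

6p^2(8q^2r − 6p^2r − 7p^2q^2 − 8 + 6p^2qr)

48p^2q^2r − 36p^4r − 42p^4q^2 − 48p^2 + 36p^4qr
= 6(8p^2q^2r − 6p^4r − 7p^4q^2 − 8p^2 + 6p^4qr)    [factor out 6]
= 6p^2(8q^2r − 6p^2r − 7p^2q^2 − 8 + 6p^2qr)    [factor out p^2]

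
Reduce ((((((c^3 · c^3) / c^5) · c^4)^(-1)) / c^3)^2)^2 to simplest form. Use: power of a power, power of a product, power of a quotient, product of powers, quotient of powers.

c^(-32)

((((((c^3 · c^3) / c^5) · c^4)^(-1)) / c^3)^2)^2
= (((((c^3 · c^3) / c^5) · c^4)^(-1)) / c^3)^4    [power of a power]
= (((((c^3 · c^3) / c^5) · c^4)^(-1))^4) / ((c^3)^4)    [power of a quotient]
= ((((c^3 · c^3) / c^5) · c^4)^(-4)) / ((c^3)^4)    [power of a power]
= ((((c^3 · c^3) / c^5)^(-4)) · ((c^4)^(-4))) / ((c^3)^4)    [power of a product]
= ((((c^3 · c^3)^(-4)) / ((c^5)^(-4))) · ((c^4)^(-4))) / ((c^3)^4)    [power of a quotient]
= (((((c^3)^(-4)) · ((c^3)^(-4))) / ((c^5)^(-4))) · ((c^4)^(-4))) / ((c^3)^4)    [power of a product]
= (((c^(-12) · ((c^3)^(-4))) / ((c^5)^(-4))) · ((c^4)^(-4))) / ((c^3)^4)    [power of a power]
= (((c^(-12) · c^(-12)) / ((c^5)^(-4))) · ((c^4)^(-4))) / ((c^3)^4)    [power of a power]
= ((c^(-24) / ((c^5)^(-4))) · ((c^4)^(-4))) / ((c^3)^4)    [product of powers]
= ((c^(-24) / c^(-20)) · ((c^4)^(-4))) / ((c^3)^4)    [power of a power]
= (c^(-4) · ((c^4)^(-4))) / ((c^3)^4)    [quotient of powers]
= (c^(-4) · c^(-16)) / ((c^3)^4)    [power of a power]
= c^(-20) / ((c^3)^4)    [product of powers]
= c^(-20) / c^12    [power of a power]
= c^(-32)    [quotient of powers]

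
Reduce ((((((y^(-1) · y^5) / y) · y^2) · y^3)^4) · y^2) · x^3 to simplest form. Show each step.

x^3y^34

((((((y^(-1) · y^5) / y) · y^2) · y^3)^4) · y^2) · x^3
= ((((((y^(-1) · y^5) / y) · y^2)^4) · ((y^3)^4)) · y^2) · x^3    [power of a product]
= ((((((y^(-1) · y^5) / y)^4) · ((y^2)^4)) · ((y^3)^4)) · y^2) · x^3    [power of a product]
= ((((((y^(-1) · y^5)^4) / (y^4)) · ((y^2)^4)) · ((y^3)^4)) · y^2) · x^3    [power of a quotient]
= (((((((y^(-1))^4) · ((y^5)^4)) / (y^4)) · ((y^2)^4)) · ((y^3)^4)) · y^2) · x^3    [power of a product]
= (((((y^(-4) · ((y^5)^4)) / (y^4)) · ((y^2)^4)) · ((y^3)^4)) · y^2) · x^3    [power of a power]
= (((((y^(-4) · y^20) / (y^4)) · ((y^2)^4)) · ((y^3)^4)) · y^2) · x^3    [power of a power]
= ((((y^16 / (y^4)) · ((y^2)^4)) · ((y^3)^4)) · y^2) · x^3    [product of powers]
= (((y^12 · ((y^2)^4)) · ((y^3)^4)) · y^2) · x^3    [quotient of powers]
= (((y^12 · y^8) · ((y^3)^4)) · y^2) · x^3    [power of a power]
= ((y^20 · ((y^3)^4)) · y^2) · x^3    [product of powers]
= ((y^20 · y^12) · y^2) · x^3    [power of a power]
= (y^32 · y^2) · x^3    [product of powers]
= y^34 · x^3    [product of powers]
= x^3y^34    [rearrange]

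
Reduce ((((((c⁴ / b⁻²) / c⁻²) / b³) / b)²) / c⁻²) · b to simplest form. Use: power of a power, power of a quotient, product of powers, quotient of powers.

b⁻³c¹⁴

((((((c⁴ / b⁻²) / c⁻²) / b³) / b)²) / c⁻²) · b
= ((((((c⁴ / b⁻²) / c⁻²) / b³)²) / (b²)) / c⁻²) · b    [power of a quotient]
= ((((((c⁴ / b⁻²) / c⁻²)²) / ((b³)²)) / (b²)) / c⁻²) · b    [power of a quotient]
= ((((((c⁴ / b⁻²)²) / ((c⁻²)²)) / ((b³)²)) / (b²)) / c⁻²) · b    [power of a quotient]
= (((((((c⁴)²) / ((b⁻²)²)) / ((c⁻²)²)) / ((b³)²)) / (b²)) / c⁻²) · b    [power of a quotient]
= (((((c⁸ / ((b⁻²)²)) / ((c⁻²)²)) / ((b³)²)) / (b²)) / c⁻²) · b    [power of a power]
= (((((c⁸ / b⁻⁴) / ((c⁻²)²)) / ((b³)²)) / (b²)) / c⁻²) · b    [power of a power]
= (((((c⁸ / b⁻⁴) / c⁻⁴) / ((b³)²)) / (b²)) / c⁻²) · b    [power of a power]
= (((((c⁸ / b⁻⁴) / c⁻⁴) / b⁶) / (b²)) / c⁻²) · b    [power of a power]
= b⁻³c¹⁴    [quotient of powers; product of powers]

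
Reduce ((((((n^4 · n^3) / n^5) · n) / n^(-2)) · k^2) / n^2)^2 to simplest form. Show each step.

k^4·n^6

((((((n^4 · n^3) / n^5) · n) / n^(-2)) · k^2) / n^2)^2
= ((((((n^4 · n^3) / n^5) · n) / n^(-2)) · k^2)^2) / ((n^2)^2)    [power of a quotient]
= ((((((n^4 · n^3) / n^5) · n) / n^(-2))^2) · ((k^2)^2)) / ((n^2)^2)    [power of a product]
= ((((((n^4 · n^3) / n^5) · n)^2) / ((n^(-2))^2)) · ((k^2)^2)) / ((n^2)^2)    [power of a quotient]
= ((((((n^4 · n^3) / n^5)^2) · (n^2)) / ((n^(-2))^2)) · ((k^2)^2)) / ((n^2)^2)    [power of a product]
= ((((((n^4 · n^3)^2) / ((n^5)^2)) · (n^2)) / ((n^(-2))^2)) · ((k^2)^2)) / ((n^2)^2)    [power of a quotient]
= (((((((n^4)^2) · ((n^3)^2)) / ((n^5)^2)) · (n^2)) / ((n^(-2))^2)) · ((k^2)^2)) / ((n^2)^2)    [power of a product]
= (((((n^8 · ((n^3)^2)) / ((n^5)^2)) · (n^2)) / ((n^(-2))^2)) · ((k^2)^2)) / ((n^2)^2)    [power of a power]
= (((((n^8 · n^6) / ((n^5)^2)) · (n^2)) / ((n^(-2))^2)) · ((k^2)^2)) / ((n^2)^2)    [power of a power]
= ((((n^14 / ((n^5)^2)) · (n^2)) / ((n^(-2))^2)) · ((k^2)^2)) / ((n^2)^2)    [product of powers]
= ((((n^14 / n^10) · (n^2)) / ((n^(-2))^2)) · ((k^2)^2)) / ((n^2)^2)    [power of a power]
= (((n^4 · (n^2)) / ((n^(-2))^2)) · ((k^2)^2)) / ((n^2)^2)    [quotient of powers]
= ((n^6 / ((n^(-2))^2)) · ((k^2)^2)) / ((n^2)^2)    [product of powers]
= ((n^6 / n^(-4)) · ((k^2)^2)) / ((n^2)^2)    [power of a power]
= (n^10 · ((k^2)^2)) / ((n^2)^2)    [quotient of powers]
= (n^10 · k^4) / ((n^2)^2)    [power of a power]
= (n^10 · k^4) / n^4    [power of a power]
= k^4·n^6    [quotient of powers]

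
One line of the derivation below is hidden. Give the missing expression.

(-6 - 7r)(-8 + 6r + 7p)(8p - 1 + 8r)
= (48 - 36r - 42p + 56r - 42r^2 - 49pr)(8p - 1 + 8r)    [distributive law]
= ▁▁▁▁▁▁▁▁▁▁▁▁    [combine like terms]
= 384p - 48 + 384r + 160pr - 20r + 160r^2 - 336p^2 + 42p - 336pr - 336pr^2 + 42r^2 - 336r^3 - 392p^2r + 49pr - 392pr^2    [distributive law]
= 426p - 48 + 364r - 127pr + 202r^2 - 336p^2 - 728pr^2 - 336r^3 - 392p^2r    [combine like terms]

By combine like terms:

(48 + 20r - 42p - 42r^2 - 49pr)(8p - 1 + 8r)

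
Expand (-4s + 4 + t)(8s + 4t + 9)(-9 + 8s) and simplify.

256s^2 - 256s^3 + 272st - 64s^2t + 324s - 225t - 324 - 36t^2 + 32st^2

(-4s + 4 + t)(8s + 4t + 9)(-9 + 8s)
= (-32s^2 - 16st - 36s + 32s + 16t + 36 + 8st + 4t^2 + 9t)(-9 + 8s)    [distributive law]
= (-32s^2 - 8st - 4s + 25t + 36 + 4t^2)(-9 + 8s)    [combine like terms]
= 288s^2 - 256s^3 + 72st - 64s^2t + 36s - 32s^2 - 225t + 200st - 324 + 288s - 36t^2 + 32st^2    [distributive law]
= 256s^2 - 256s^3 + 272st - 64s^2t + 324s - 225t - 324 - 36t^2 + 32st^2    [combine like terms]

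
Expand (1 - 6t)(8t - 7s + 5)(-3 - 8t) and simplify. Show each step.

26t + 320t^2 + 21s - 70st - 15 + 384t^3 - 336st^2

(1 - 6t)(8t - 7s + 5)(-3 - 8t)
= (8t - 7s + 5 - 48t^2 + 42st - 30t)(-3 - 8t)    [distributive law]
= (-22t - 7s + 5 - 48t^2 + 42st)(-3 - 8t)    [combine like terms]
= 66t + 176t^2 + 21s + 56st - 15 - 40t + 144t^2 + 384t^3 - 126st - 336st^2    [distributive law]
= 26t + 320t^2 + 21s - 70st - 15 + 384t^3 - 336st^2    [combine like terms]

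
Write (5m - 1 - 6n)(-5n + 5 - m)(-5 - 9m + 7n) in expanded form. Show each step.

(5m - 1 - 6n)(-5n + 5 - m)(-5 - 9m + 7n)
= (-25mn + 25m - 5m² + 5n - 5 + m + 30n² - 30n + 6mn)(-5 - 9m + 7n)    [distributive law]
= (-19mn + 26m - 5m² - 25n - 5 + 30n²)(-5 - 9m + 7n)    [combine like terms]
= 95mn + 171m²n - 133mn² - 130m - 234m² + 182mn + 25m² + 45m³ - 35m²n + 125n + 225mn - 175n² + 25 + 45m - 35n - 150n² - 270mn² + 210n³    [distributive law]
= 502mn + 136m²n - 403mn² - 85m - 209m² + 45m³ + 90n - 325n² + 25 + 210n³    [combine like terms]

502mn + 136m²n - 403mn² - 85m - 209m² + 45m³ + 90n - 325n² + 25 + 210n³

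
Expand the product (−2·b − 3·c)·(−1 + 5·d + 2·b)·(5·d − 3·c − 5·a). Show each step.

10·b·d − 6·b·c − 10·a·b − 50·b·d² + 50·a·b·d − 20·b²·d + 12·b²·c + 20·a·b² + 15·c·d − 9·c² − 15·a·c − 75·c·d² + 45·c²·d + 75·a·c·d + 18·b·c² + 30·a·b·c

(−2·b − 3·c)·(−1 + 5·d + 2·b)·(5·d − 3·c − 5·a)
= (2·b − 10·b·d − 4·b² + 3·c − 15·c·d − 6·b·c)·(5·d − 3·c − 5·a)    [distributive law]
= 10·b·d − 6·b·c − 10·a·b − 50·b·d² + 30·b·c·d + 50·a·b·d − 20·b²·d + 12·b²·c + 20·a·b² + 15·c·d − 9·c² − 15·a·c − 75·c·d² + 45·c²·d + 75·a·c·d − 30·b·c·d + 18·b·c² + 30·a·b·c    [distributive law]
= 10·b·d − 6·b·c − 10·a·b − 50·b·d² + 50·a·b·d − 20·b²·d + 12·b²·c + 20·a·b² + 15·c·d − 9·c² − 15·a·c − 75·c·d² + 45·c²·d + 75·a·c·d + 18·b·c² + 30·a·b·c    [combine like terms]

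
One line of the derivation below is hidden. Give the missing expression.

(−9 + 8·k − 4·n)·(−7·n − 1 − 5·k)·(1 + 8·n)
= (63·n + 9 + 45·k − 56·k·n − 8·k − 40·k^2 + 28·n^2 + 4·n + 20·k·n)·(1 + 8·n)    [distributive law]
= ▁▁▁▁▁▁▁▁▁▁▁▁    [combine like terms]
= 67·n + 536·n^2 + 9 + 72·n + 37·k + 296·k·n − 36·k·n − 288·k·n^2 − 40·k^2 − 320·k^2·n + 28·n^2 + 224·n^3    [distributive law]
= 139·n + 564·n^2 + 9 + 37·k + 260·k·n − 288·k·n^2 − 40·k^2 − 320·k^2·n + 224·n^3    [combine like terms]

By combine like terms:

(67·n + 9 + 37·k − 36·k·n − 40·k^2 + 28·n^2)·(1 + 8·n)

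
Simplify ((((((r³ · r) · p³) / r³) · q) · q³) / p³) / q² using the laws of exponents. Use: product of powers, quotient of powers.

q²·r

((((((r³ · r) · p³) / r³) · q) · q³) / p³) / q²
= (((((r⁴ · p³) / r³) · q) · q³) / p³) / q²    [product of powers]
= q²·r    [quotient of powers; product of powers]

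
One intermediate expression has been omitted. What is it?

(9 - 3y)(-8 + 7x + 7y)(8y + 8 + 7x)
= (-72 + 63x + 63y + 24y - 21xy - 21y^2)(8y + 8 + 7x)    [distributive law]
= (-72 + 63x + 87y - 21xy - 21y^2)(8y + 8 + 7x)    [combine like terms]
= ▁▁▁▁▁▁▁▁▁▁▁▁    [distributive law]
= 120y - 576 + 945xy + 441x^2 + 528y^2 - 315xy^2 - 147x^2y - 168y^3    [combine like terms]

After distributive law, the bracketed line is:

-576y - 576 - 504x + 504xy + 504x + 441x^2 + 696y^2 + 696y + 609xy - 168xy^2 - 168xy - 147x^2y - 168y^3 - 168y^2 - 147xy^2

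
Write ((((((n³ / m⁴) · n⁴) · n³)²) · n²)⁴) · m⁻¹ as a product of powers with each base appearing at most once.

m⁻³³n⁸⁸

((((((n³ / m⁴) · n⁴) · n³)²) · n²)⁴) · m⁻¹
= ((((((n³ / m⁴) · n⁴) · n³)²)⁴) · ((n²)⁴)) · m⁻¹    [power of a product]
= (((((n³ / m⁴) · n⁴) · n³)⁸) · ((n²)⁴)) · m⁻¹    [power of a power]
= (((((n³ / m⁴) · n⁴)⁸) · ((n³)⁸)) · ((n²)⁴)) · m⁻¹    [power of a product]
= (((((n³ / m⁴)⁸) · ((n⁴)⁸)) · ((n³)⁸)) · ((n²)⁴)) · m⁻¹    [power of a product]
= ((((((n³)⁸) / ((m⁴)⁸)) · ((n⁴)⁸)) · ((n³)⁸)) · ((n²)⁴)) · m⁻¹    [power of a quotient]
= ((((n²⁴ / ((m⁴)⁸)) · ((n⁴)⁸)) · ((n³)⁸)) · ((n²)⁴)) · m⁻¹    [power of a power]
= ((((n²⁴ / m³²) · ((n⁴)⁸)) · ((n³)⁸)) · ((n²)⁴)) · m⁻¹    [power of a power]
= ((((n²⁴ / m³²) · n³²) · ((n³)⁸)) · ((n²)⁴)) · m⁻¹    [power of a power]
= ((((n²⁴ / m³²) · n³²) · n²⁴) · ((n²)⁴)) · m⁻¹    [power of a power]
= ((((n²⁴ / m³²) · n³²) · n²⁴) · n⁸) · m⁻¹    [power of a power]
= m⁻³³n⁸⁸    [quotient of powers; product of powers]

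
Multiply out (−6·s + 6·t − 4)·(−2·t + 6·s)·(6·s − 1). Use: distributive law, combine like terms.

288·s^2·t − 216·s^3 − 108·s^2 − 72·s·t^2 + 12·t^2 − 8·t + 24·s

(−6·s + 6·t − 4)·(−2·t + 6·s)·(6·s − 1)
= (12·s·t − 36·s^2 − 12·t^2 + 36·s·t + 8·t − 24·s)·(6·s − 1)    [distributive law]
= (48·s·t − 36·s^2 − 12·t^2 + 8·t − 24·s)·(6·s − 1)    [combine like terms]
= 288·s^2·t − 48·s·t − 216·s^3 + 36·s^2 − 72·s·t^2 + 12·t^2 + 48·s·t − 8·t − 144·s^2 + 24·s    [distributive law]
= 288·s^2·t − 216·s^3 − 108·s^2 − 72·s·t^2 + 12·t^2 − 8·t + 24·s    [combine like terms]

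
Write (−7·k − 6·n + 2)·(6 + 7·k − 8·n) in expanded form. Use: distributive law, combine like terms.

−28·k − 49·k^2 + 14·k·n − 52·n + 48·n^2 + 12

(−7·k − 6·n + 2)·(6 + 7·k − 8·n)
= −42·k − 49·k^2 + 56·k·n − 36·n − 42·k·n + 48·n^2 + 12 + 14·k − 16·n    [distributive law]
= −28·k − 49·k^2 + 14·k·n − 52·n + 48·n^2 + 12    [combine like terms]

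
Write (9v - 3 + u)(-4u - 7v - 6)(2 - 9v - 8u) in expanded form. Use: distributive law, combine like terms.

124uv + 891uv^2 + 380u^2v + 171v^2 + 567v^3 - 228v - 132u - 56u^2 + 36 + 32u^3

(9v - 3 + u)(-4u - 7v - 6)(2 - 9v - 8u)
= (-36uv - 63v^2 - 54v + 12u + 21v + 18 - 4u^2 - 7uv - 6u)(2 - 9v - 8u)    [distributive law]
= (-43uv - 63v^2 - 33v + 6u + 18 - 4u^2)(2 - 9v - 8u)    [combine like terms]
= -86uv + 387uv^2 + 344u^2v - 126v^2 + 567v^3 + 504uv^2 - 66v + 297v^2 + 264uv + 12u - 54uv - 48u^2 + 36 - 162v - 144u - 8u^2 + 36u^2v + 32u^3    [distributive law]
= 124uv + 891uv^2 + 380u^2v + 171v^2 + 567v^3 - 228v - 132u - 56u^2 + 36 + 32u^3    [combine like terms]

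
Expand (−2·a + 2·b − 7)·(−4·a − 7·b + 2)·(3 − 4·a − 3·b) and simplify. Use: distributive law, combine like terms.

(−2·a + 2·b − 7)·(−4·a − 7·b + 2)·(3 − 4·a − 3·b)
= (8·a^2 + 14·a·b − 4·a − 8·a·b − 14·b^2 + 4·b + 28·a + 49·b − 14)·(3 − 4·a − 3·b)    [distributive law]
= (8·a^2 + 6·a·b + 24·a − 14·b^2 + 53·b − 14)·(3 − 4·a − 3·b)    [combine like terms]
= 24·a^2 − 32·a^3 − 24·a^2·b + 18·a·b − 24·a^2·b − 18·a·b^2 + 72·a − 96·a^2 − 72·a·b − 42·b^2 + 56·a·b^2 + 42·b^3 + 159·b − 212·a·b − 159·b^2 − 42 + 56·a + 42·b    [distributive law]
= −72·a^2 − 32·a^3 − 48·a^2·b − 266·a·b + 38·a·b^2 + 128·a − 201·b^2 + 42·b^3 + 201·b − 42    [combine like terms]

−72·a^2 − 32·a^3 − 48·a^2·b − 266·a·b + 38·a·b^2 + 128·a − 201·b^2 + 42·b^3 + 201·b − 42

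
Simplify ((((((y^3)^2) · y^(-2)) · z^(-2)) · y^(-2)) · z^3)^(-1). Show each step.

y^(-2)z^(-1)

((((((y^3)^2) · y^(-2)) · z^(-2)) · y^(-2)) · z^3)^(-1)
= ((((((y^3)^2) · y^(-2)) · z^(-2)) · y^(-2))^(-1)) · ((z^3)^(-1))    [power of a product]
= ((((((y^3)^2) · y^(-2)) · z^(-2))^(-1)) · ((y^(-2))^(-1))) · ((z^3)^(-1))    [power of a product]
= ((((((y^3)^2) · y^(-2))^(-1)) · ((z^(-2))^(-1))) · ((y^(-2))^(-1))) · ((z^3)^(-1))    [power of a product]
= ((((((y^3)^2)^(-1)) · ((y^(-2))^(-1))) · ((z^(-2))^(-1))) · ((y^(-2))^(-1))) · ((z^3)^(-1))    [power of a product]
= (((((y^3)^(-2)) · ((y^(-2))^(-1))) · ((z^(-2))^(-1))) · ((y^(-2))^(-1))) · ((z^3)^(-1))    [power of a power]
= (((y^(-6) · ((y^(-2))^(-1))) · ((z^(-2))^(-1))) · ((y^(-2))^(-1))) · ((z^3)^(-1))    [power of a power]
= (((y^(-6) · y^2) · ((z^(-2))^(-1))) · ((y^(-2))^(-1))) · ((z^3)^(-1))    [power of a power]
= ((y^(-4) · ((z^(-2))^(-1))) · ((y^(-2))^(-1))) · ((z^3)^(-1))    [product of powers]
= ((y^(-4) · z^2) · ((y^(-2))^(-1))) · ((z^3)^(-1))    [power of a power]
= ((y^(-4) · z^2) · y^2) · ((z^3)^(-1))    [power of a power]
= ((y^(-4) · z^2) · y^2) · z^(-3)    [power of a power]
= y^(-2)z^(-1)    [product of powers]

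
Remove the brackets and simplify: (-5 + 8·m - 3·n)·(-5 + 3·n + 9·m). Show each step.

(-5 + 8·m - 3·n)·(-5 + 3·n + 9·m)
= 25 - 15·n - 45·m - 40·m + 24·m·n + 72·m² + 15·n - 9·n² - 27·m·n    [distributive law]
= 25 - 85·m - 3·m·n + 72·m² - 9·n²    [combine like terms]

25 - 85·m - 3·m·n + 72·m² - 9·n²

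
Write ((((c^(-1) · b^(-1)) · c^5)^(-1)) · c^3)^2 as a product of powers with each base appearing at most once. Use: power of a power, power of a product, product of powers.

((((c^(-1) · b^(-1)) · c^5)^(-1)) · c^3)^2
= ((((c^(-1) · b^(-1)) · c^5)^(-1))^2) · ((c^3)^2)    [power of a product]
= (((c^(-1) · b^(-1)) · c^5)^(-2)) · ((c^3)^2)    [power of a power]
= (((c^(-1) · b^(-1))^(-2)) · ((c^5)^(-2))) · ((c^3)^2)    [power of a product]
= ((((c^(-1))^(-2)) · ((b^(-1))^(-2))) · ((c^5)^(-2))) · ((c^3)^2)    [power of a product]
= ((c^2 · ((b^(-1))^(-2))) · ((c^5)^(-2))) · ((c^3)^2)    [power of a power]
= ((c^2 · b^2) · ((c^5)^(-2))) · ((c^3)^2)    [power of a power]
= ((c^2 · b^2) · c^(-10)) · ((c^3)^2)    [power of a power]
= ((c^2 · b^2) · c^(-10)) · c^6    [power of a power]
= b^2c^(-2)    [product of powers]

b^2c^(-2)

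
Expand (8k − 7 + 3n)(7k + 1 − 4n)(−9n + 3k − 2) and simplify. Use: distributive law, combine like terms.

(8k − 7 + 3n)(7k + 1 − 4n)(−9n + 3k − 2)
= (56k^2 + 8k − 32kn − 49k − 7 + 28n + 21kn + 3n − 12n^2)(−9n + 3k − 2)    [distributive law]
= (56k^2 − 41k − 11kn − 7 + 31n − 12n^2)(−9n + 3k − 2)    [combine like terms]
= −504k^2n + 168k^3 − 112k^2 + 369kn − 123k^2 + 82k + 99kn^2 − 33k^2n + 22kn + 63n − 21k + 14 − 279n^2 + 93kn − 62n + 108n^3 − 36kn^2 + 24n^2    [distributive law]
= −537k^2n + 168k^3 − 235k^2 + 484kn + 61k + 63kn^2 + n + 14 − 255n^2 + 108n^3    [combine like terms]

−537k^2n + 168k^3 − 235k^2 + 484kn + 61k + 63kn^2 + n + 14 − 255n^2 + 108n^3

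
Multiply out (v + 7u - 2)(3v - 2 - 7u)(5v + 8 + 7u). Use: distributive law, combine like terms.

(v + 7u - 2)(3v - 2 - 7u)(5v + 8 + 7u)
= (3v² - 2v - 7uv + 21uv - 14u - 49u² - 6v + 4 + 14u)(5v + 8 + 7u)    [distributive law]
= (3v² - 8v + 14uv - 49u² + 4)(5v + 8 + 7u)    [combine like terms]
= 15v³ + 24v² + 21uv² - 40v² - 64v - 56uv + 70uv² + 112uv + 98u²v - 245u²v - 392u² - 343u³ + 20v + 32 + 28u    [distributive law]
= 15v³ - 16v² + 91uv² - 44v + 56uv - 147u²v - 392u² - 343u³ + 32 + 28u    [combine like terms]

15v³ - 16v² + 91uv² - 44v + 56uv - 147u²v - 392u² - 343u³ + 32 + 28u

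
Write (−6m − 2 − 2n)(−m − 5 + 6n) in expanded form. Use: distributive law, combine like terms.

6m² + 32m − 34mn + 10 − 2n − 12n²

(−6m − 2 − 2n)(−m − 5 + 6n)
= 6m² + 30m − 36mn + 2m + 10 − 12n + 2mn + 10n − 12n²    [distributive law]
= 6m² + 32m − 34mn + 10 − 2n − 12n²    [combine like terms]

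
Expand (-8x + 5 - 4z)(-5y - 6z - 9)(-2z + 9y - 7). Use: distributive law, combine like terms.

352xyz + 360xy^2 + 368xy - 96xz^2 - 480xz - 504x - 36yz - 225y^2 - 230y - 180z^2 + 48z + 315 + 176yz^2 + 180y^2z - 48z^3

(-8x + 5 - 4z)(-5y - 6z - 9)(-2z + 9y - 7)
= (40xy + 48xz + 72x - 25y - 30z - 45 + 20yz + 24z^2 + 36z)(-2z + 9y - 7)    [distributive law]
= (40xy + 48xz + 72x - 25y + 6z - 45 + 20yz + 24z^2)(-2z + 9y - 7)    [combine like terms]
= -80xyz + 360xy^2 - 280xy - 96xz^2 + 432xyz - 336xz - 144xz + 648xy - 504x + 50yz - 225y^2 + 175y - 12z^2 + 54yz - 42z + 90z - 405y + 315 - 40yz^2 + 180y^2z - 140yz - 48z^3 + 216yz^2 - 168z^2    [distributive law]
= 352xyz + 360xy^2 + 368xy - 96xz^2 - 480xz - 504x - 36yz - 225y^2 - 230y - 180z^2 + 48z + 315 + 176yz^2 + 180y^2z - 48z^3    [combine like terms]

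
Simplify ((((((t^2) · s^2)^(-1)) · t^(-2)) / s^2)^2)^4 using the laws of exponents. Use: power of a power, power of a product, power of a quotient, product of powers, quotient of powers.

s^(-32)·t^(-32)

((((((t^2) · s^2)^(-1)) · t^(-2)) / s^2)^2)^4
= (((((t^2) · s^2)^(-1)) · t^(-2)) / s^2)^8    [power of a power]
= (((((t^2) · s^2)^(-1)) · t^(-2))^8) / ((s^2)^8)    [power of a quotient]
= (((((t^2) · s^2)^(-1))^8) · ((t^(-2))^8)) / ((s^2)^8)    [power of a product]
= ((((t^2) · s^2)^(-8)) · ((t^(-2))^8)) / ((s^2)^8)    [power of a power]
= ((((t^2)^(-8)) · ((s^2)^(-8))) · ((t^(-2))^8)) / ((s^2)^8)    [power of a product]
= (((t^(-16)) · ((s^2)^(-8))) · ((t^(-2))^8)) / ((s^2)^8)    [power of a power]
= ((t^(-16) · s^(-16)) · ((t^(-2))^8)) / ((s^2)^8)    [power of a power]
= ((t^(-16) · s^(-16)) · t^(-16)) / ((s^2)^8)    [power of a power]
= ((t^(-16) · s^(-16)) · t^(-16)) / s^16    [power of a power]
= s^(-32)·t^(-32)    [quotient of powers; product of powers]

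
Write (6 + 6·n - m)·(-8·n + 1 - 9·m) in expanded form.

(6 + 6·n - m)·(-8·n + 1 - 9·m)
= -48·n + 6 - 54·m - 48·n^2 + 6·n - 54·m·n + 8·m·n - m + 9·m^2    [distributive law]
= -42·n + 6 - 55·m - 48·n^2 - 46·m·n + 9·m^2    [combine like terms]

-42·n + 6 - 55·m - 48·n^2 - 46·m·n + 9·m^2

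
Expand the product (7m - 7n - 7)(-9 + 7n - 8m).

-7m + 105mn - 56m² + 14n - 49n² + 63

(7m - 7n - 7)(-9 + 7n - 8m)
= -63m + 49mn - 56m² + 63n - 49n² + 56mn + 63 - 49n + 56m    [distributive law]
= -7m + 105mn - 56m² + 14n - 49n² + 63    [combine like terms]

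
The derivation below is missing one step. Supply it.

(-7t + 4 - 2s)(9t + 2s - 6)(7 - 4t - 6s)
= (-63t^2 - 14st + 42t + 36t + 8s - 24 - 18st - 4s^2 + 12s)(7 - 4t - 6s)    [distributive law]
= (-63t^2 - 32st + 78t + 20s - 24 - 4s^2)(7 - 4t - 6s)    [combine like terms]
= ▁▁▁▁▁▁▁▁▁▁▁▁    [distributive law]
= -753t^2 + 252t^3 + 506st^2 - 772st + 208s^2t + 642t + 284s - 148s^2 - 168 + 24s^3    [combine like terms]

After distributive law, the bracketed line is:

-441t^2 + 252t^3 + 378st^2 - 224st + 128st^2 + 192s^2t + 546t - 312t^2 - 468st + 140s - 80st - 120s^2 - 168 + 96t + 144s - 28s^2 + 16s^2t + 24s^3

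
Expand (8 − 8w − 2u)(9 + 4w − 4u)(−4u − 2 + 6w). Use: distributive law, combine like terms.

(8 − 8w − 2u)(9 + 4w − 4u)(−4u − 2 + 6w)
= (72 + 32w − 32u − 72w − 32w² + 32uw − 18u − 8uw + 8u²)(−4u − 2 + 6w)    [distributive law]
= (72 − 40w − 50u − 32w² + 24uw + 8u²)(−4u − 2 + 6w)    [combine like terms]
= −288u − 144 + 432w + 160uw + 80w − 240w² + 200u² + 100u − 300uw + 128uw² + 64w² − 192w³ − 96u²w − 48uw + 144uw² − 32u³ − 16u² + 48u²w    [distributive law]
= −188u − 144 + 512w − 188uw − 176w² + 184u² + 272uw² − 192w³ − 48u²w − 32u³    [combine like terms]

−188u − 144 + 512w − 188uw − 176w² + 184u² + 272uw² − 192w³ − 48u²w − 32u³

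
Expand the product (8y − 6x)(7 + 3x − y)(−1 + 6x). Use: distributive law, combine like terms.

−56y + 306xy + 180x²y + 8y² − 48xy² + 42x − 234x² − 108x³

(8y − 6x)(7 + 3x − y)(−1 + 6x)
= (56y + 24xy − 8y² − 42x − 18x² + 6xy)(−1 + 6x)    [distributive law]
= (56y + 30xy − 8y² − 42x − 18x²)(−1 + 6x)    [combine like terms]
= −56y + 336xy − 30xy + 180x²y + 8y² − 48xy² + 42x − 252x² + 18x² − 108x³    [distributive law]
= −56y + 306xy + 180x²y + 8y² − 48xy² + 42x − 234x² − 108x³    [combine like terms]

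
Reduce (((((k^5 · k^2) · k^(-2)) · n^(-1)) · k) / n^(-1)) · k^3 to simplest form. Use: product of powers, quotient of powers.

k^9

(((((k^5 · k^2) · k^(-2)) · n^(-1)) · k) / n^(-1)) · k^3
= ((((k^7 · k^(-2)) · n^(-1)) · k) / n^(-1)) · k^3    [product of powers]
= (((k^5 · n^(-1)) · k) / n^(-1)) · k^3    [product of powers]
= k^9    [quotient of powers; product of powers]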